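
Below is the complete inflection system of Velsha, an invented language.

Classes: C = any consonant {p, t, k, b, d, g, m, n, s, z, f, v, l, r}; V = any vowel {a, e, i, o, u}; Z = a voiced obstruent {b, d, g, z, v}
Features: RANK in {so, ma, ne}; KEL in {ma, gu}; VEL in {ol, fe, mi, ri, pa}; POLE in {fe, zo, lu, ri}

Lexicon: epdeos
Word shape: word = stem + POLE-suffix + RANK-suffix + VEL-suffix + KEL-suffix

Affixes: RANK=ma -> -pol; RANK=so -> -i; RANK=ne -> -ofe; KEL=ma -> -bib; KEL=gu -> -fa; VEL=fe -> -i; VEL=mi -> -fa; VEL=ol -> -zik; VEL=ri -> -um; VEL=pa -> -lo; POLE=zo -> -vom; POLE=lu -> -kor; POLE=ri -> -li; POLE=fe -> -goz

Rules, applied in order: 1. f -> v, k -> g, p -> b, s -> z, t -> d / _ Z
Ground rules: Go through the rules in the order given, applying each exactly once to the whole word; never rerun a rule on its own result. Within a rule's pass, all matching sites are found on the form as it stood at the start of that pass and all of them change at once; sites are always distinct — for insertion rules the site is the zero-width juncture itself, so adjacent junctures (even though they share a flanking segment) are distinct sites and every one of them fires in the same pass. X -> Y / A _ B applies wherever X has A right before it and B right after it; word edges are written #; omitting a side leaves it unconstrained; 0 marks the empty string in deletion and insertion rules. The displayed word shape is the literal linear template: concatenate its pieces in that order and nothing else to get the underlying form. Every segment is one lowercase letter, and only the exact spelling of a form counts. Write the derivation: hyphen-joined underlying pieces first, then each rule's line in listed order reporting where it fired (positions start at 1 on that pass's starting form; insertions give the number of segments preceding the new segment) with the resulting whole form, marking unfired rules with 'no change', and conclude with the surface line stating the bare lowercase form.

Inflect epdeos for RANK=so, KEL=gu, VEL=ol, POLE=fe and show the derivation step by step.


underlying: epdeos-goz-i-zik-fa
1. f -> v, k -> g, p -> b, s -> z, t -> d / _ Z: fires at position(s) 2, 6: ebdeozgozizikfa
surface: ebdeozgozizikfa


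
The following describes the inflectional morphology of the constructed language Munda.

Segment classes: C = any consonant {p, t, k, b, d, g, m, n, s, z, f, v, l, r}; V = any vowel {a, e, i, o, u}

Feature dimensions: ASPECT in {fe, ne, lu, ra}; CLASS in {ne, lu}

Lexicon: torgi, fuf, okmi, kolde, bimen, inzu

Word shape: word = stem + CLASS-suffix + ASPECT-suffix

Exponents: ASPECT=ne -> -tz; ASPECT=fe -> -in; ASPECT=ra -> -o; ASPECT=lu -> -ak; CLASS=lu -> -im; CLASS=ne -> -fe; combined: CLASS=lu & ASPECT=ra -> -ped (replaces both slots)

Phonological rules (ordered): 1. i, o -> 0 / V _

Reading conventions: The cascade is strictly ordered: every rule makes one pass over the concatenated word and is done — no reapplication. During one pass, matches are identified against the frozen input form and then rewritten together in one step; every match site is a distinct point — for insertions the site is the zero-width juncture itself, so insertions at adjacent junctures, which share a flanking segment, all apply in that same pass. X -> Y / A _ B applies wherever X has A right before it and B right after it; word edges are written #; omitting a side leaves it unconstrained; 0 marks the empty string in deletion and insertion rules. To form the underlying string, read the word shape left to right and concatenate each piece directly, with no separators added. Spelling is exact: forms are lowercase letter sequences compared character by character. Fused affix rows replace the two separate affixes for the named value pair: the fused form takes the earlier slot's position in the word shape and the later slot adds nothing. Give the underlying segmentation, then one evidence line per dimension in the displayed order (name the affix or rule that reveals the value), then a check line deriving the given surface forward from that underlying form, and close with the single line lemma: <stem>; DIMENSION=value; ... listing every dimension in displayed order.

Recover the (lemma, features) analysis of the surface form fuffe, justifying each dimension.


underlying: fuf-fe-o
ASPECT=ra - signalled by the affix -o
CLASS=ne - signalled by the affix -fe
check: fuffeo -> fuffe
lemma: fuf; ASPECT=ra; CLASS=ne


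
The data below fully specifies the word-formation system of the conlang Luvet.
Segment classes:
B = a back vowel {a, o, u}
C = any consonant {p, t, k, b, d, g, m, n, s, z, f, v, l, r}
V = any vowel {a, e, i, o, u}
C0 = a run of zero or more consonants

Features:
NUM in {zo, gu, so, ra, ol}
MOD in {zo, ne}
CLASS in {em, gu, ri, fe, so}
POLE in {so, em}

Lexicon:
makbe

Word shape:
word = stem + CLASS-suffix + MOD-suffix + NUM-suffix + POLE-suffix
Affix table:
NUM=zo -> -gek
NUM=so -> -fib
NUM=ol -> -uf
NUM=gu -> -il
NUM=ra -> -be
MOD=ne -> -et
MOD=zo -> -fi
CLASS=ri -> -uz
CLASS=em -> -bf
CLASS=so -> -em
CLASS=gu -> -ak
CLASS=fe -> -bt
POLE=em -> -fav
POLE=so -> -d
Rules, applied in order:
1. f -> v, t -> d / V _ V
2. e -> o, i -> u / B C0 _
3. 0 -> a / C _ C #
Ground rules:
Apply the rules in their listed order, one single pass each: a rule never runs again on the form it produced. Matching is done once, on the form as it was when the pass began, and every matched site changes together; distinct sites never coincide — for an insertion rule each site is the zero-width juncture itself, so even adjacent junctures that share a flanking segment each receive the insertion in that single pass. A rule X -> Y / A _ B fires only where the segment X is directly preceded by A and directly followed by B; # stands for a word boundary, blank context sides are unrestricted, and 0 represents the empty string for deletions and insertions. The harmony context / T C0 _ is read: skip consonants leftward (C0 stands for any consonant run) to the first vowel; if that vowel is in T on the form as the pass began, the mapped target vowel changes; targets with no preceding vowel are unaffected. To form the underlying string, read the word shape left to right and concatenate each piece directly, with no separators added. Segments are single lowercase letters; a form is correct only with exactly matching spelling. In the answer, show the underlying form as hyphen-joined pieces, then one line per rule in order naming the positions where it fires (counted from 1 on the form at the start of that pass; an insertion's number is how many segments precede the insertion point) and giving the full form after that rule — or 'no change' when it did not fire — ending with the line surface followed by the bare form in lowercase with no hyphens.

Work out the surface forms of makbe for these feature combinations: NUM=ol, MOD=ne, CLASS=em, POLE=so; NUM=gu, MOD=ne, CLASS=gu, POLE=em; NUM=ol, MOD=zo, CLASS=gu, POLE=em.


cell NUM=ol, MOD=ne, CLASS=em, POLE=so:
underlying: makbe-bf-et-uf-d
1. f -> v, t -> d / V _ V: fires at position(s) 9: makbebfedufd
2. e -> o, i -> u / B C0 _: fires at position(s) 5: makbobfedufd
3. 0 -> a / C _ C #: inserts after position(s) 11: makbobfedufad
surface: makbobfedufad

cell NUM=gu, MOD=ne, CLASS=gu, POLE=em:
underlying: makbe-ak-et-il-fav
1. f -> v, t -> d / V _ V: fires at position(s) 9: makbeakedilfav
2. e -> o, i -> u / B C0 _: fires at position(s) 5, 8: makboakodilfav
3. 0 -> a / C _ C #: no change
surface: makboakodilfav

cell NUM=ol, MOD=zo, CLASS=gu, POLE=em:
underlying: makbe-ak-fi-uf-fav
1. f -> v, t -> d / V _ V: no change
2. e -> o, i -> u / B C0 _: fires at position(s) 5, 9: makboakfuuffav
3. 0 -> a / C _ C #: no change
surface: makboakfuuffav


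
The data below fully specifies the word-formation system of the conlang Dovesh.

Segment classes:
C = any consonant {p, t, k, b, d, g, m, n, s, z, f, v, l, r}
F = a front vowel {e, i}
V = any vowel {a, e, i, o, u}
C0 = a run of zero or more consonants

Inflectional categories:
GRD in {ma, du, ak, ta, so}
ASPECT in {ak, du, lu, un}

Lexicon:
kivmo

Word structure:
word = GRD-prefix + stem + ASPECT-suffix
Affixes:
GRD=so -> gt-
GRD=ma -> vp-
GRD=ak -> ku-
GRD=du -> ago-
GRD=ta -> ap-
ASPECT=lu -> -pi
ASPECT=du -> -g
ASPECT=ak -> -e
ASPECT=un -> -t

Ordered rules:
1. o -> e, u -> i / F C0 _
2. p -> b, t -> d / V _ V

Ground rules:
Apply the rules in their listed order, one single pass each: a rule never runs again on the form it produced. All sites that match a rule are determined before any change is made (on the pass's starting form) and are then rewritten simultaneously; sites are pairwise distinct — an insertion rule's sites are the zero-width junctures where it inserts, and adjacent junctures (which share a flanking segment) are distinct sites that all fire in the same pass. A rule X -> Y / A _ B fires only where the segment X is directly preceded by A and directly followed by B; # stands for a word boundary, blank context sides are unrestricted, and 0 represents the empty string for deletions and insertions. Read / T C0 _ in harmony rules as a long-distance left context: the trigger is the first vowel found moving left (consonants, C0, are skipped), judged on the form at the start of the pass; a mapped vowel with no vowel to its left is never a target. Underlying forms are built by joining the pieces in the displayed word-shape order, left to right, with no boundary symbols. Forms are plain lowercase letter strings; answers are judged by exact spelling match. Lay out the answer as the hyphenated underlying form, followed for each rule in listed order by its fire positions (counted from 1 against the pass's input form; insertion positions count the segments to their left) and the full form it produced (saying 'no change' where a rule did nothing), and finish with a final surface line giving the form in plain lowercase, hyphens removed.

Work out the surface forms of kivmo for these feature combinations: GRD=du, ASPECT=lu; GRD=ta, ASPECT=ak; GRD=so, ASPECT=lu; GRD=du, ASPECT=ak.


cell GRD=du, ASPECT=lu:
underlying: ago-kivmo-pi
1. o -> e, u -> i / F C0 _: fires at position(s) 8: agokivmepi
2. p -> b, t -> d / V _ V: fires at position(s) 9: agokivmebi
surface: agokivmebi

cell GRD=ta, ASPECT=ak:
underlying: ap-kivmo-e
1. o -> e, u -> i / F C0 _: fires at position(s) 7: apkivmee
2. p -> b, t -> d / V _ V: no change
surface: apkivmee

cell GRD=so, ASPECT=lu:
underlying: gt-kivmo-pi
1. o -> e, u -> i / F C0 _: fires at position(s) 7: gtkivmepi
2. p -> b, t -> d / V _ V: fires at position(s) 8: gtkivmebi
surface: gtkivmebi

cell GRD=du, ASPECT=ak:
underlying: ago-kivmo-e
1. o -> e, u -> i / F C0 _: fires at position(s) 8: agokivmee
2. p -> b, t -> d / V _ V: no change
surface: agokivmee


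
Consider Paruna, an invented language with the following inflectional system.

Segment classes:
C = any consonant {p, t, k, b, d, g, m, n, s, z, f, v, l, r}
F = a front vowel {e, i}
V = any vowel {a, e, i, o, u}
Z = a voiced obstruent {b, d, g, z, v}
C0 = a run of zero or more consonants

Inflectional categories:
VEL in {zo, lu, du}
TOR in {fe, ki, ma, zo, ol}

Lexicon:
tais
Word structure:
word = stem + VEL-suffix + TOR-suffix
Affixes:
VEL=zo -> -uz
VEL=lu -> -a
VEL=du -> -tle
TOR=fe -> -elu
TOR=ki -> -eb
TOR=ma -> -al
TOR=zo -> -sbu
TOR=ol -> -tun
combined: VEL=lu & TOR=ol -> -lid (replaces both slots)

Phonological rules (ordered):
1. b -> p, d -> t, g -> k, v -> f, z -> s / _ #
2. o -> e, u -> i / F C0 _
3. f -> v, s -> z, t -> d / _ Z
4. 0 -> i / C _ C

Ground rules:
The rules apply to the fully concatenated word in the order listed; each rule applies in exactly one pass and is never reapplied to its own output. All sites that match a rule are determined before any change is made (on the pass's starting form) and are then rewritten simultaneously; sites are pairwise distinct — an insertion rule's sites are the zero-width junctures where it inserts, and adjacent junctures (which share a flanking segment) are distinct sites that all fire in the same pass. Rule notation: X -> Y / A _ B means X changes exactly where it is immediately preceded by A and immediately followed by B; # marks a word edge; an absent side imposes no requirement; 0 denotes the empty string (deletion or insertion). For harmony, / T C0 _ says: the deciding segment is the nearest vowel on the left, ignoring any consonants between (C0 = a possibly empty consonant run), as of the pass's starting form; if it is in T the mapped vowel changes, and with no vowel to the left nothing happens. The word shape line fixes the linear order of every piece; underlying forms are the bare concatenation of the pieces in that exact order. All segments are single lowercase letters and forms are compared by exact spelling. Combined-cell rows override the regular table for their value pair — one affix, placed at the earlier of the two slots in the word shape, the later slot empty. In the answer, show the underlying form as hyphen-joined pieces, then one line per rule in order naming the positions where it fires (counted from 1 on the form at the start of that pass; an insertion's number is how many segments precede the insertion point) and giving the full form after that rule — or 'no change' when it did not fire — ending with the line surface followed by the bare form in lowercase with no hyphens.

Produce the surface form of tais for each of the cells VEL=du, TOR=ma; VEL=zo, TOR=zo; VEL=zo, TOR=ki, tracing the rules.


cell VEL=du, TOR=ma:
underlying: tais-tle-al
1. b -> p, d -> t, g -> k, v -> f, z -> s / _ #: no change
2. o -> e, u -> i / F C0 _: no change
3. f -> v, s -> z, t -> d / _ Z: no change
4. 0 -> i / C _ C: inserts after position(s) 4, 5: taisitileal
surface: taisitileal

cell VEL=zo, TOR=zo:
underlying: tais-uz-sbu
1. b -> p, d -> t, g -> k, v -> f, z -> s / _ #: no change
2. o -> e, u -> i / F C0 _: fires at position(s) 5: taisizsbu
3. f -> v, s -> z, t -> d / _ Z: fires at position(s) 7: taisizzbu
4. 0 -> i / C _ C: inserts after position(s) 6, 7: taisizizibu
surface: taisizizibu

cell VEL=zo, TOR=ki:
underlying: tais-uz-eb
1. b -> p, d -> t, g -> k, v -> f, z -> s / _ #: fires at position(s) 8: taisuzep
2. o -> e, u -> i / F C0 _: fires at position(s) 5: taisizep
3. f -> v, s -> z, t -> d / _ Z: no change
4. 0 -> i / C _ C: no change
surface: taisizep


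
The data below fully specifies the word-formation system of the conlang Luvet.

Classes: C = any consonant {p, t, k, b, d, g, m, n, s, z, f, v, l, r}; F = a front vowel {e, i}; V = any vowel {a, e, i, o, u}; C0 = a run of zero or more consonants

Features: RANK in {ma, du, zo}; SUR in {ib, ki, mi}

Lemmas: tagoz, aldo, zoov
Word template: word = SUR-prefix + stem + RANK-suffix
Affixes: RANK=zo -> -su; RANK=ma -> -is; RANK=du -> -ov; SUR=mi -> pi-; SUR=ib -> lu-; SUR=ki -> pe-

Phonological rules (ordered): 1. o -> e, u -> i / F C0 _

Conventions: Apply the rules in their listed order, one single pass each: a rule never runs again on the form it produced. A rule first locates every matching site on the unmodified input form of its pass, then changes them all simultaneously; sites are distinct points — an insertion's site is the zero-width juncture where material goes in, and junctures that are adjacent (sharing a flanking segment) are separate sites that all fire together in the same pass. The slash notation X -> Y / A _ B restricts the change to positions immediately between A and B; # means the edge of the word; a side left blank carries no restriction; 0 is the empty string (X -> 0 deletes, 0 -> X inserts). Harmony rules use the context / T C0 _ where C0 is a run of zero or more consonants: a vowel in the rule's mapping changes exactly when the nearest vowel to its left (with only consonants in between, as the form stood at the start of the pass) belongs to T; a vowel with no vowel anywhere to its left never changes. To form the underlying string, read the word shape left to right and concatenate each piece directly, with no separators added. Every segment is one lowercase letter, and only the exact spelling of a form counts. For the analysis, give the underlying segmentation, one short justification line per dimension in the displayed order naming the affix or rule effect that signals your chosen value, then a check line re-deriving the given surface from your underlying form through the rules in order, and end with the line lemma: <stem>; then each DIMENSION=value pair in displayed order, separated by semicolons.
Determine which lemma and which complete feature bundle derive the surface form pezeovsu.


underlying: pe-zoov-su
RANK=zo - signalled by the affix -su
SUR=ki - signalled by the affix pe-
check: pezoovsu -> pezeovsu
lemma: zoov; RANK=zo; SUR=ki


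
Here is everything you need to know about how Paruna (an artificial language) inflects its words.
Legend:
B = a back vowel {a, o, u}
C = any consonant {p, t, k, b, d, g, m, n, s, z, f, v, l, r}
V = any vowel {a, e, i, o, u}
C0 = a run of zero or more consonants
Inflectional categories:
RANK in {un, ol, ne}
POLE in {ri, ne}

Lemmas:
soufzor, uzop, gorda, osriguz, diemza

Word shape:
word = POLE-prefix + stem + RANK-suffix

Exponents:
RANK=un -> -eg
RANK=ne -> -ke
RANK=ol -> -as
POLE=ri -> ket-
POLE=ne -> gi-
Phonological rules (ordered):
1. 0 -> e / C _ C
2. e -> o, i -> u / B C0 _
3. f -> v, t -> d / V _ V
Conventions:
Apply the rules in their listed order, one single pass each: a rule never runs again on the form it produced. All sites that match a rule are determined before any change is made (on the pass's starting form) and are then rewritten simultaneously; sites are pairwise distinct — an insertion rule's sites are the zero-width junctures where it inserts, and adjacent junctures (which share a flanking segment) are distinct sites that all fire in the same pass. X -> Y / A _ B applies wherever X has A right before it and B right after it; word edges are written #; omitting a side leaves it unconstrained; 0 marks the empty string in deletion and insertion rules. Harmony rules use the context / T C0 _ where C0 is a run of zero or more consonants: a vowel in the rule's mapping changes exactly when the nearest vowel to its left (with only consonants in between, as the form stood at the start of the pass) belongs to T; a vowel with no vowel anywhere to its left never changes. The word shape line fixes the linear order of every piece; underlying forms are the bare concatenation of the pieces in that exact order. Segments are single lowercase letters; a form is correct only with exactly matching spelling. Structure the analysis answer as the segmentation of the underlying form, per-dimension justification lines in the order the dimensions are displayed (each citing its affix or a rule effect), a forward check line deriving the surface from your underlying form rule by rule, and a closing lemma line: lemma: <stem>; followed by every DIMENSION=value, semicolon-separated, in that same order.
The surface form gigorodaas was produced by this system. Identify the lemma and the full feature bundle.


underlying: gi-gorda-as
RANK=ol - signalled by the affix -as
POLE=ne - signalled by the affix gi-
check: gigordaas -> gigoredaas -> gigorodaas -> gigorodaas
lemma: gorda; RANK=ol; POLE=ne


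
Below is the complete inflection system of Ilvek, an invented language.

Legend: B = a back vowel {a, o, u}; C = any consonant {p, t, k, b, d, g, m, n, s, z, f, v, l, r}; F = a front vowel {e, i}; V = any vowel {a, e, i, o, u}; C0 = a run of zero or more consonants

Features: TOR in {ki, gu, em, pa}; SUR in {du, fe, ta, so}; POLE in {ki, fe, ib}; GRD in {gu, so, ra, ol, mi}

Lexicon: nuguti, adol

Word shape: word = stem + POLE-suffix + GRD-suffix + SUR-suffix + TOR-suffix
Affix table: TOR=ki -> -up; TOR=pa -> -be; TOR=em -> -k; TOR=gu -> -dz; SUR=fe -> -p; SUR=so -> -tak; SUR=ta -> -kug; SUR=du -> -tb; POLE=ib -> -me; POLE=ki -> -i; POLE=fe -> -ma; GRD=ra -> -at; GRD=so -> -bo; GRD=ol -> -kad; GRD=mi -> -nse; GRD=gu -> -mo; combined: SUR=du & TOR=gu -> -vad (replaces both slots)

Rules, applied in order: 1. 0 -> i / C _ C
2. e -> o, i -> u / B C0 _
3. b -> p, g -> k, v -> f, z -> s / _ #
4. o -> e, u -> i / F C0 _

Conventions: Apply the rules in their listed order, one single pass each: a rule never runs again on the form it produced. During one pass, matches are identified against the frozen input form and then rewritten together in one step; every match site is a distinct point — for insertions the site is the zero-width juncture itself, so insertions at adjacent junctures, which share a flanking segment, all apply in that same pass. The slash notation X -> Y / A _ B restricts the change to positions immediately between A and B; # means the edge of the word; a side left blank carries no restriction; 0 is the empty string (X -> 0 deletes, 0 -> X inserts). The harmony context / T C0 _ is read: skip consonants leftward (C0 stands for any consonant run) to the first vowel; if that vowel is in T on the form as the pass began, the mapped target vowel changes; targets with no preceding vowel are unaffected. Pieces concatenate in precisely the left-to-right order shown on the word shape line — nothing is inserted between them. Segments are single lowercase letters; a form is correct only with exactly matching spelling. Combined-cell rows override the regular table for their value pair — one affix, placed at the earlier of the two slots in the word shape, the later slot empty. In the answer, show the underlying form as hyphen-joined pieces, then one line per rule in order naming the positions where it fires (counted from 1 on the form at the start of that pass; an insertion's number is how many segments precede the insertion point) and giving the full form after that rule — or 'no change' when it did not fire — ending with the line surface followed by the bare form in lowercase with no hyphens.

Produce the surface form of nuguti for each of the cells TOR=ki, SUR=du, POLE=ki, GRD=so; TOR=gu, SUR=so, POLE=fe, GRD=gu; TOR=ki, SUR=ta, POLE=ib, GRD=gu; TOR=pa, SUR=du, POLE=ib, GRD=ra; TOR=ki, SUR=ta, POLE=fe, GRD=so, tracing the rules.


cell TOR=ki, SUR=du, POLE=ki, GRD=so:
underlying: nuguti-i-bo-tb-up
1. 0 -> i / C _ C: inserts after position(s) 10: nugutiibotibup
2. e -> o, i -> u / B C0 _: fires at position(s) 6, 11: nugutuibotubup
3. b -> p, g -> k, v -> f, z -> s / _ #: no change
4. o -> e, u -> i / F C0 _: fires at position(s) 9: nugutuibetubup
surface: nugutuibetubup

cell TOR=gu, SUR=so, POLE=fe, GRD=gu:
underlying: nuguti-ma-mo-tak-dz
1. 0 -> i / C _ C: inserts after position(s) 13, 14: nugutimamotakidiz
2. e -> o, i -> u / B C0 _: fires at position(s) 6, 14: nugutumamotakudiz
3. b -> p, g -> k, v -> f, z -> s / _ #: fires at position(s) 17: nugutumamotakudis
4. o -> e, u -> i / F C0 _: no change
surface: nugutumamotakudis

cell TOR=ki, SUR=ta, POLE=ib, GRD=gu:
underlying: nuguti-me-mo-kug-up
1. 0 -> i / C _ C: no change
2. e -> o, i -> u / B C0 _: fires at position(s) 6: nugutumemokugup
3. b -> p, g -> k, v -> f, z -> s / _ #: no change
4. o -> e, u -> i / F C0 _: fires at position(s) 10: nugutumemekugup
surface: nugutumemekugup

cell TOR=pa, SUR=du, POLE=ib, GRD=ra:
underlying: nuguti-me-at-tb-be
1. 0 -> i / C _ C: inserts after position(s) 10, 11, 12: nugutimeatitibibe
2. e -> o, i -> u / B C0 _: fires at position(s) 6, 11: nugutumeatutibibe
3. b -> p, g -> k, v -> f, z -> s / _ #: no change
4. o -> e, u -> i / F C0 _: no change
surface: nugutumeatutibibe

cell TOR=ki, SUR=ta, POLE=fe, GRD=so:
underlying: nuguti-ma-bo-kug-up
1. 0 -> i / C _ C: no change
2. e -> o, i -> u / B C0 _: fires at position(s) 6: nugutumabokugup
3. b -> p, g -> k, v -> f, z -> s / _ #: no change
4. o -> e, u -> i / F C0 _: no change
surface: nugutumabokugup


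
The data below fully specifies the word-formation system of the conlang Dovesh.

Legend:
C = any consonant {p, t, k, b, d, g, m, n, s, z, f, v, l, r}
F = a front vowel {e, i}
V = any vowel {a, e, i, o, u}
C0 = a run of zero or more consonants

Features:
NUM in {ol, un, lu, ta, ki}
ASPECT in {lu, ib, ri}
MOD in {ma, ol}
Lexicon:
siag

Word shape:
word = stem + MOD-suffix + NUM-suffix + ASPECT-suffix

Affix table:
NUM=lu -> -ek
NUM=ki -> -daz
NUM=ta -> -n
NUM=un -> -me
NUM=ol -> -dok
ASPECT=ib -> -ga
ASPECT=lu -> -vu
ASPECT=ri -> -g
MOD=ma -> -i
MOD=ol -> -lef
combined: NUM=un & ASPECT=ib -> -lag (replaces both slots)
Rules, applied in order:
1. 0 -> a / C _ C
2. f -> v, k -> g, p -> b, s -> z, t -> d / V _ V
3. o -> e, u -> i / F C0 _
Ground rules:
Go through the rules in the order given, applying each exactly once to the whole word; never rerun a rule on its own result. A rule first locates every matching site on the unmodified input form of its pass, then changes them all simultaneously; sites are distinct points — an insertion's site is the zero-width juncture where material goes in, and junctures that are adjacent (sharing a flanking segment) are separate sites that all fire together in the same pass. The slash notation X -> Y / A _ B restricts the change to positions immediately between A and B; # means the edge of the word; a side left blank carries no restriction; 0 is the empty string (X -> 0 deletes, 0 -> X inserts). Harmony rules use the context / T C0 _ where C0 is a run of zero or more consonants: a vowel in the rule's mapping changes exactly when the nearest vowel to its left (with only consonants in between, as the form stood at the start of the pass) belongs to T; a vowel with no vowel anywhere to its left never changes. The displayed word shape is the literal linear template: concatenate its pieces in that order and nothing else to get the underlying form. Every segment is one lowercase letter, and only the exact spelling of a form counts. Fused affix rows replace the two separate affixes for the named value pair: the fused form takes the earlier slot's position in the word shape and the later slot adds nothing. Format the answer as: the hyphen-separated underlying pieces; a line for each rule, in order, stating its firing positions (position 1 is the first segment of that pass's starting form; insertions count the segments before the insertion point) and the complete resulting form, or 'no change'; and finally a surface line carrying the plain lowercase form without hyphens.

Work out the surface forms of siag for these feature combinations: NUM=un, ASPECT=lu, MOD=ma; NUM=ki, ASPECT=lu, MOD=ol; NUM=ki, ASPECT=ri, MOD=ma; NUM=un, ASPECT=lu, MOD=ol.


cell NUM=un, ASPECT=lu, MOD=ma:
underlying: siag-i-me-vu
1. 0 -> a / C _ C: no change
2. f -> v, k -> g, p -> b, s -> z, t -> d / V _ V: no change
3. o -> e, u -> i / F C0 _: fires at position(s) 9: siagimevi
surface: siagimevi

cell NUM=ki, ASPECT=lu, MOD=ol:
underlying: siag-lef-daz-vu
1. 0 -> a / C _ C: inserts after position(s) 4, 7, 10: siagalefadazavu
2. f -> v, k -> g, p -> b, s -> z, t -> d / V _ V: fires at position(s) 8: siagalevadazavu
3. o -> e, u -> i / F C0 _: no change
surface: siagalevadazavu

cell NUM=ki, ASPECT=ri, MOD=ma:
underlying: siag-i-daz-g
1. 0 -> a / C _ C: inserts after position(s) 8: siagidazag
2. f -> v, k -> g, p -> b, s -> z, t -> d / V _ V: no change
3. o -> e, u -> i / F C0 _: no change
surface: siagidazag

cell NUM=un, ASPECT=lu, MOD=ol:
underlying: siag-lef-me-vu
1. 0 -> a / C _ C: inserts after position(s) 4, 7: siagalefamevu
2. f -> v, k -> g, p -> b, s -> z, t -> d / V _ V: fires at position(s) 8: siagalevamevu
3. o -> e, u -> i / F C0 _: fires at position(s) 13: siagalevamevi
surface: siagalevamevi


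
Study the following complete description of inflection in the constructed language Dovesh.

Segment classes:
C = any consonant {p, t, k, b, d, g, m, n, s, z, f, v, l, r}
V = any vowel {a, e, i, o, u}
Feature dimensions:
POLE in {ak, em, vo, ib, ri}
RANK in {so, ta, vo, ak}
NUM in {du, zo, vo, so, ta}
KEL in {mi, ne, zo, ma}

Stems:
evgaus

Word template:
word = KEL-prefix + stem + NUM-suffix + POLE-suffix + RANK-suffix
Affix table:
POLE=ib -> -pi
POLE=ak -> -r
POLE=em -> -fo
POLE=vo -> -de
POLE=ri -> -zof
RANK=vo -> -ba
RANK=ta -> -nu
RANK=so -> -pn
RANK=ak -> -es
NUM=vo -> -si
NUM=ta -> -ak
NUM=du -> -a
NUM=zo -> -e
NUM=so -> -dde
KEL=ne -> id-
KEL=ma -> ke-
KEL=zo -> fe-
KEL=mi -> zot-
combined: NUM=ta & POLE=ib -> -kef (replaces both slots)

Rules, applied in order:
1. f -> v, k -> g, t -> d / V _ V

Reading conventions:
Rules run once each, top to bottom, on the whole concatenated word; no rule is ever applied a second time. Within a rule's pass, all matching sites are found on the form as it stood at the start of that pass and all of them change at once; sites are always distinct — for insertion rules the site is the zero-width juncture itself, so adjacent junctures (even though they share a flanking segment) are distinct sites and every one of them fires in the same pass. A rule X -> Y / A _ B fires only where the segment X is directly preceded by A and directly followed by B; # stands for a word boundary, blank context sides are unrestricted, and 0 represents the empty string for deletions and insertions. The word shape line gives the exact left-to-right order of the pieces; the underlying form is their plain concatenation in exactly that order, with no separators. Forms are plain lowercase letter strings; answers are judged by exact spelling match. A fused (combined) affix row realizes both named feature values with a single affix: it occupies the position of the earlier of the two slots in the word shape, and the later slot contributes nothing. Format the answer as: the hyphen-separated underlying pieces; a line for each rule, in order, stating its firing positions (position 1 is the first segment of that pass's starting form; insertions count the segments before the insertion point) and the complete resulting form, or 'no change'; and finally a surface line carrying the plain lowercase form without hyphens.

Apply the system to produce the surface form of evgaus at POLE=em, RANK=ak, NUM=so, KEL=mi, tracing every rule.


underlying: zot-evgaus-dde-fo-es
1. f -> v, k -> g, t -> d / V _ V: fires at position(s) 3, 13: zodevgausddevoes
surface: zodevgausddevoes


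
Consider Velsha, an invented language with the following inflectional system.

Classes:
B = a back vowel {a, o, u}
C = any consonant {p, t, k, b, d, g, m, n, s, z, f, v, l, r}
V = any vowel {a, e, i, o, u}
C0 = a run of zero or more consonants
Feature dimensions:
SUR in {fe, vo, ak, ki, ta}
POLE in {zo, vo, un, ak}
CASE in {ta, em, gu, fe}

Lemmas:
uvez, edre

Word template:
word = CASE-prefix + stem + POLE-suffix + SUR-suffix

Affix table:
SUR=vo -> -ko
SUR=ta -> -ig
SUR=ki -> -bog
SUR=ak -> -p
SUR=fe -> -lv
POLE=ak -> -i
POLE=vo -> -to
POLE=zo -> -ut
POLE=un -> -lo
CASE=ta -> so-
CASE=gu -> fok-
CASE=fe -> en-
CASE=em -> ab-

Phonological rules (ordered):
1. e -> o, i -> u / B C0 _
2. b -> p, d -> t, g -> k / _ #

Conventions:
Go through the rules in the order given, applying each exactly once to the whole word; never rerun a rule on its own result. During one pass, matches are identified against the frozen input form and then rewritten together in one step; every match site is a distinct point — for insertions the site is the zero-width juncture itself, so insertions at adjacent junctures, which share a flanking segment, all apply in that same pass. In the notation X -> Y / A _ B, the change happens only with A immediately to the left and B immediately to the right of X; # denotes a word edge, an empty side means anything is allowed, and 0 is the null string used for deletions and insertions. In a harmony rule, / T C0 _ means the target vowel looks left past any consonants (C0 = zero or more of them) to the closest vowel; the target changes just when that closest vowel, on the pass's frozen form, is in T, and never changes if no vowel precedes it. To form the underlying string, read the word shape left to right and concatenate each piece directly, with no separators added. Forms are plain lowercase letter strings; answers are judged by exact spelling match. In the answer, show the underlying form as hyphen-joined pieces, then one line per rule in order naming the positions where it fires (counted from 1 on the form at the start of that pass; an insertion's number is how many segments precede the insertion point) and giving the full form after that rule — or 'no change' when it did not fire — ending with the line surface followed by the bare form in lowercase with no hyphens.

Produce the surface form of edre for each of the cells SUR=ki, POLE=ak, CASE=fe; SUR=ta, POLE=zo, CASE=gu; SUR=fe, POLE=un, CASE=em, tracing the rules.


cell SUR=ki, POLE=ak, CASE=fe:
underlying: en-edre-i-bog
1. e -> o, i -> u / B C0 _: no change
2. b -> p, d -> t, g -> k / _ #: fires at position(s) 10: enedreibok
surface: enedreibok

cell SUR=ta, POLE=zo, CASE=gu:
underlying: fok-edre-ut-ig
1. e -> o, i -> u / B C0 _: fires at position(s) 4, 10: fokodreutug
2. b -> p, d -> t, g -> k / _ #: fires at position(s) 11: fokodreutuk
surface: fokodreutuk

cell SUR=fe, POLE=un, CASE=em:
underlying: ab-edre-lo-lv
1. e -> o, i -> u / B C0 _: fires at position(s) 3: abodrelolv
2. b -> p, d -> t, g -> k / _ #: no change
surface: abodrelolv


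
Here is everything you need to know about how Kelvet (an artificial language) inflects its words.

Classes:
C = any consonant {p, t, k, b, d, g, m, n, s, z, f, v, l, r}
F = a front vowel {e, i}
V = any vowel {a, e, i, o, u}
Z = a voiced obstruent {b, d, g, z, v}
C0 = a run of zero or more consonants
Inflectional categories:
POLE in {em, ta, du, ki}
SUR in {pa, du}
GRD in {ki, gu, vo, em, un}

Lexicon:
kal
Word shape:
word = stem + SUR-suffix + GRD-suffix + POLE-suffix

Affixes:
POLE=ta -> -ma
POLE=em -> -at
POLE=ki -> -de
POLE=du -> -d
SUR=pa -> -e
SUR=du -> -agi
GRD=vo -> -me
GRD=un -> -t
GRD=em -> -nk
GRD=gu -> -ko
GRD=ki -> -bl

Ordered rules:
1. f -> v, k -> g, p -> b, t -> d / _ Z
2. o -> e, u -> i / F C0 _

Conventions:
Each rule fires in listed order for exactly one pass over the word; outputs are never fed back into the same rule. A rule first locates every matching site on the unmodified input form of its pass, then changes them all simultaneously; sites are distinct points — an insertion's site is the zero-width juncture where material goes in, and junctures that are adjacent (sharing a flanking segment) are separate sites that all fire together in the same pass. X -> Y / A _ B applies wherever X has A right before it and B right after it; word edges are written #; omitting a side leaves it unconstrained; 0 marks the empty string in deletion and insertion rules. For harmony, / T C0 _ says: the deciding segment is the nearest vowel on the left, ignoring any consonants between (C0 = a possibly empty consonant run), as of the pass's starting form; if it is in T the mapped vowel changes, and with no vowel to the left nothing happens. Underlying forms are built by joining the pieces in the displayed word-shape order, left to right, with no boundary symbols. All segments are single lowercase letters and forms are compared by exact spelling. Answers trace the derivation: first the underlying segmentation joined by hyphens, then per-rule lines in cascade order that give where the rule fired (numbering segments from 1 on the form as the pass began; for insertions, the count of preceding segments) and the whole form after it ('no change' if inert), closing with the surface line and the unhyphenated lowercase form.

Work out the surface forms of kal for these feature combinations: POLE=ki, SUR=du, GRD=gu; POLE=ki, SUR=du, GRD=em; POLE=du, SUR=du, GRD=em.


cell POLE=ki, SUR=du, GRD=gu:
underlying: kal-agi-ko-de
1. f -> v, k -> g, p -> b, t -> d / _ Z: no change
2. o -> e, u -> i / F C0 _: fires at position(s) 8: kalagikede
surface: kalagikede

cell POLE=ki, SUR=du, GRD=em:
underlying: kal-agi-nk-de
1. f -> v, k -> g, p -> b, t -> d / _ Z: fires at position(s) 8: kalagingde
2. o -> e, u -> i / F C0 _: no change
surface: kalagingde

cell POLE=du, SUR=du, GRD=em:
underlying: kal-agi-nk-d
1. f -> v, k -> g, p -> b, t -> d / _ Z: fires at position(s) 8: kalagingd
2. o -> e, u -> i / F C0 _: no change
surface: kalagingd


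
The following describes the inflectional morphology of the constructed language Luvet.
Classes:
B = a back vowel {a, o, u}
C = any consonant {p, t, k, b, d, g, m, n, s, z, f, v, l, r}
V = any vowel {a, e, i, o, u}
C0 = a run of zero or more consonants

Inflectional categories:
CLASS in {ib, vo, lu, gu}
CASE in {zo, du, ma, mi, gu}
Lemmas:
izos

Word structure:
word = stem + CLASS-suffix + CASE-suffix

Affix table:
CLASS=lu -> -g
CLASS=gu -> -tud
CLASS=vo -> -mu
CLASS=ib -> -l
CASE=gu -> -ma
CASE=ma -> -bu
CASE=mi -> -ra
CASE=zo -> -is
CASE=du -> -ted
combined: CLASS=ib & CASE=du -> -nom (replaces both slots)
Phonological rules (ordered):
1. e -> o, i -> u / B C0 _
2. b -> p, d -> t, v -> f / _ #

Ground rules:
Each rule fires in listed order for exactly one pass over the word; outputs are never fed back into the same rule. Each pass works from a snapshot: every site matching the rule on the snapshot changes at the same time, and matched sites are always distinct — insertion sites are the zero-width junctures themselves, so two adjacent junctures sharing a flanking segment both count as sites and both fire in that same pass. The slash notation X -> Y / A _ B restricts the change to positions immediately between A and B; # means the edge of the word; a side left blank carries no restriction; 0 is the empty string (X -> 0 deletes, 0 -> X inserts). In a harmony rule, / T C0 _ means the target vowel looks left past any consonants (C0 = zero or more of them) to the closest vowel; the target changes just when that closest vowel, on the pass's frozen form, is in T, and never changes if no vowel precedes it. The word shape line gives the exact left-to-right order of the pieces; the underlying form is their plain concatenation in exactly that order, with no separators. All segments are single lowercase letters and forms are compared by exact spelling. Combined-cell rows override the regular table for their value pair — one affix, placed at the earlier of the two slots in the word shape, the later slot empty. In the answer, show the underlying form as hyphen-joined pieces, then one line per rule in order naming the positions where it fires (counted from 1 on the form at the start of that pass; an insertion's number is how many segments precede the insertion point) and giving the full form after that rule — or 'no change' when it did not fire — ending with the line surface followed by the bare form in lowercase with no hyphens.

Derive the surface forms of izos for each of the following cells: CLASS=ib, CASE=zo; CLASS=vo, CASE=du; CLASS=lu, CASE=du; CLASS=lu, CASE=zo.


cell CLASS=ib, CASE=zo:
underlying: izos-l-is
1. e -> o, i -> u / B C0 _: fires at position(s) 6: izoslus
2. b -> p, d -> t, v -> f / _ #: no change
surface: izoslus

cell CLASS=vo, CASE=du:
underlying: izos-mu-ted
1. e -> o, i -> u / B C0 _: fires at position(s) 8: izosmutod
2. b -> p, d -> t, v -> f / _ #: fires at position(s) 9: izosmutot
surface: izosmutot

cell CLASS=lu, CASE=du:
underlying: izos-g-ted
1. e -> o, i -> u / B C0 _: fires at position(s) 7: izosgtod
2. b -> p, d -> t, v -> f / _ #: fires at position(s) 8: izosgtot
surface: izosgtot

cell CLASS=lu, CASE=zo:
underlying: izos-g-is
1. e -> o, i -> u / B C0 _: fires at position(s) 6: izosgus
2. b -> p, d -> t, v -> f / _ #: no change
surface: izosgus


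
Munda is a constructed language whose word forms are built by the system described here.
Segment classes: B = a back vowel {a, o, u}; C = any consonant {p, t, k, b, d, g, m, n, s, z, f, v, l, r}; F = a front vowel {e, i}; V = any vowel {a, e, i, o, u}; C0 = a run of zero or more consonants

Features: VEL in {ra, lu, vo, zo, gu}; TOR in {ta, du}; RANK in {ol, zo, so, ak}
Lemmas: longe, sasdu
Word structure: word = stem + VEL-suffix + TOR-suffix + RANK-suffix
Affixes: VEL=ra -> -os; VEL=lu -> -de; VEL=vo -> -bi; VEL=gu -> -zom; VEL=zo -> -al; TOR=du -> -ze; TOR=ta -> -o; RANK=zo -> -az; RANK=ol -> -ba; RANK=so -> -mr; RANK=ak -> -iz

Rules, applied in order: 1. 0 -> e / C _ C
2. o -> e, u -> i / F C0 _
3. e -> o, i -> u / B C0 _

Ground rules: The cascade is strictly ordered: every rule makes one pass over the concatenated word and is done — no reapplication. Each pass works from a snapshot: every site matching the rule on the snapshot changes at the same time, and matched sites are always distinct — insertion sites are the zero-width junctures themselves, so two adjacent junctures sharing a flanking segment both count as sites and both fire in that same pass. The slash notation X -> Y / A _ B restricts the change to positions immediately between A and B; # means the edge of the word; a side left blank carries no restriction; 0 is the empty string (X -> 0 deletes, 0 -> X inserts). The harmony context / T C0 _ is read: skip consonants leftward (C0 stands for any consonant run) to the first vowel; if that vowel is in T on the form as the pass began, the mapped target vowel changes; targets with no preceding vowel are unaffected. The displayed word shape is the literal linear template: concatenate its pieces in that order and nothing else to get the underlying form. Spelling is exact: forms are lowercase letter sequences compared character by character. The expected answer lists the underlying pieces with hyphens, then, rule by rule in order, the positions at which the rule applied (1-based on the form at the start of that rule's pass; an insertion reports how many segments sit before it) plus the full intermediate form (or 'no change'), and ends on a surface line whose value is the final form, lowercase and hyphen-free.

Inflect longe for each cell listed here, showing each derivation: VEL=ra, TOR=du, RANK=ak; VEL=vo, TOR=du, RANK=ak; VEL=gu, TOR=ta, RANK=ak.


cell VEL=ra, TOR=du, RANK=ak:
underlying: longe-os-ze-iz
1. 0 -> e / C _ C: inserts after position(s) 3, 7: lonegeosezeiz
2. o -> e, u -> i / F C0 _: fires at position(s) 7: lonegeesezeiz
3. e -> o, i -> u / B C0 _: fires at position(s) 4: lonogeesezeiz
surface: lonogeesezeiz

cell VEL=vo, TOR=du, RANK=ak:
underlying: longe-bi-ze-iz
1. 0 -> e / C _ C: inserts after position(s) 3: lonegebizeiz
2. o -> e, u -> i / F C0 _: no change
3. e -> o, i -> u / B C0 _: fires at position(s) 4: lonogebizeiz
surface: lonogebizeiz

cell VEL=gu, TOR=ta, RANK=ak:
underlying: longe-zom-o-iz
1. 0 -> e / C _ C: inserts after position(s) 3: lonegezomoiz
2. o -> e, u -> i / F C0 _: fires at position(s) 8: lonegezemoiz
3. e -> o, i -> u / B C0 _: fires at position(s) 4, 11: lonogezemouz
surface: lonogezemouz
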